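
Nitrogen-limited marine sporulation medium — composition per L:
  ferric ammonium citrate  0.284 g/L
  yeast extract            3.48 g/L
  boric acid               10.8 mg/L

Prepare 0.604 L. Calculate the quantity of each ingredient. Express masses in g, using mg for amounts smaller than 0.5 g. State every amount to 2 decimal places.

ferric ammonium citrate 171.54 mg; yeast extract 2.10 g; boric acid 6.52 mg

Scale factor relative to 1 L: 0.604.
ferric ammonium citrate: 0.284 g/L × 0.604 L = 0.171536 g = 171.54 mg
yeast extract: 3.48 g/L × 0.604 L = 2.10 g
boric acid: 10.8 mg/L × 0.604 L = 6.52 mg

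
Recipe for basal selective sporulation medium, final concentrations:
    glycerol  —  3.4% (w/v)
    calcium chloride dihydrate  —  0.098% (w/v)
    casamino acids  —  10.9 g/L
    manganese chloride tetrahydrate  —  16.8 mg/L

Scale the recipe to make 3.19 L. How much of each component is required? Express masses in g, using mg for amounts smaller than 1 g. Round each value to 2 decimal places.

Scale factor relative to 1 L: 3.19.
glycerol: 3.4 g per 100 mL × 3190 mL ÷ 100 = 108.46 g
calcium chloride dihydrate: 0.098 g per 100 mL × 3190 mL ÷ 100 = 3.13 g
casamino acids: 10.9 g/L × 3.19 L = 34.77 g
manganese chloride tetrahydrate: 16.8 mg/L × 3.19 L = 53.59 mg

glycerol 108.46 g; calcium chloride dihydrate 3.13 g; casamino acids 34.77 g; manganese chloride tetrahydrate 53.59 mg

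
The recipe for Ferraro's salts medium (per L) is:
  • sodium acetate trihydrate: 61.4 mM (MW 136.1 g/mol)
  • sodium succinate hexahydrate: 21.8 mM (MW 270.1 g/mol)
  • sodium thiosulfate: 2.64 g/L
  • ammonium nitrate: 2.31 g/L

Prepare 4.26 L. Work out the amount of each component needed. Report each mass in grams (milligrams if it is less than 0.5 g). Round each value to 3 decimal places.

Working volume: 4.26 L.
sodium acetate trihydrate: 61.4 mmol/L × 136.1 g/mol × 4.26 L ÷ 1000 = 35.599 g
sodium succinate hexahydrate: 21.8 mmol/L × 270.1 g/mol × 4.26 L ÷ 1000 = 25.084 g
sodium thiosulfate: 2.64 g/L × 4.26 L = 11.246 g
ammonium nitrate: 2.31 g/L × 4.26 L = 9.841 g

sodium acetate trihydrate 35.599 g; sodium succinate hexahydrate 25.084 g; sodium thiosulfate 11.246 g; ammonium nitrate 9.841 g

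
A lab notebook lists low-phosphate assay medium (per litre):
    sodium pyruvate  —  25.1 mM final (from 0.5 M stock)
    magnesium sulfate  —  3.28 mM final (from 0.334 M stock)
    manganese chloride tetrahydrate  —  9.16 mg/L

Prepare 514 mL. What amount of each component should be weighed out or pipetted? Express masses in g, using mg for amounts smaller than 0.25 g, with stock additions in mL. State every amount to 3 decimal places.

Working volume: 514 mL = 0.514 L.
sodium pyruvate: dilute stock: 25.1 mM × 514 mL ÷ 500 mM = 25.803 mL
magnesium sulfate: dilute stock: 3.28 mM × 514 mL ÷ 334 mM = 5.048 mL
manganese chloride tetrahydrate: 9.16 mg/L × 0.514 L = 4.708 mg

sodium pyruvate 25.803 mL; magnesium sulfate 5.048 mL; manganese chloride tetrahydrate 4.708 mg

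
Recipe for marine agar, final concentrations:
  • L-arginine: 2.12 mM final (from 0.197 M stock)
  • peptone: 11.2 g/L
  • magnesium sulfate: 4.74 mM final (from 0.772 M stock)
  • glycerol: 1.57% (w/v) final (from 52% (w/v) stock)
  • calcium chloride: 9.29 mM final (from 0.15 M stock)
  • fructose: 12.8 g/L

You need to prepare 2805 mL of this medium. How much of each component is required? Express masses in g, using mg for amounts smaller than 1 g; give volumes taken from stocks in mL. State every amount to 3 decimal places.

L-arginine 30.186 mL; peptone 31.416 g; magnesium sulfate 17.222 mL; glycerol 84.689 mL; calcium chloride 173.723 mL; fructose 35.904 g

Working volume: 2805 mL = 2.805 L.
L-arginine: dilute stock: 2.12 mM × 2805 mL ÷ 197 mM = 30.186 mL
peptone: 11.2 g/L × 2.805 L = 31.416 g
magnesium sulfate: C1V1 = C2V2 → 4.74 mM × 2805 mL ÷ 772 mM = 17.222 mL
glycerol: V = C2·V2/C1 = 1.57% ÷ 52% × 2805 mL = 84.689 mL
calcium chloride: V = C2·V2/C1 = 9.29 mM × 2805 mL ÷ 150 mM = 173.723 mL
fructose: 12.8 g/L × 2.805 L = 35.904 g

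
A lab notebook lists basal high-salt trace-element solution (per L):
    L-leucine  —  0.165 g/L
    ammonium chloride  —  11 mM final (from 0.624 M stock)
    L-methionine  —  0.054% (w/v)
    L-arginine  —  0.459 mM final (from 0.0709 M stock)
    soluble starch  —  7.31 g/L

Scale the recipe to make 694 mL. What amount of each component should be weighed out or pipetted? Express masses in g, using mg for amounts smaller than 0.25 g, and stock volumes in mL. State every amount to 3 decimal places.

L-leucine 114.510 mg; ammonium chloride 12.234 mL; L-methionine 0.375 g; L-arginine 4.493 mL; soluble starch 5.073 g

Target volume = 694 mL = 0.694 L.
L-leucine: 0.165 g/L × 0.694 L = 0.11451 g = 114.510 mg
ammonium chloride: C1V1 = C2V2 → 11 mM × 694 mL ÷ 624 mM = 12.234 mL
L-methionine: 0.054 g per 100 mL × 694 mL ÷ 100 = 0.375 g
L-arginine: dilute stock: 0.459 mM × 694 mL ÷ 70.9 mM = 4.493 mL
soluble starch: 7.31 g/L × 0.694 L = 5.073 g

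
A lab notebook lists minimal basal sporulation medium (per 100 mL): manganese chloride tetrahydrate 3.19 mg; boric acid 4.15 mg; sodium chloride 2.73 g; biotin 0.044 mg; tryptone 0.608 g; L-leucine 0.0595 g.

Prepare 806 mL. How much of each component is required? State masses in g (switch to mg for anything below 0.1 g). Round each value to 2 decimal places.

Ratio of target to recipe volume: 806 / 100 = 8.06.
manganese chloride tetrahydrate: 3.19 mg × (806 mL / 100 mL) = 25.71 mg
boric acid: 4.15 mg × (806 mL / 100 mL) = 33.45 mg
sodium chloride: 2.73 g × (806 mL / 100 mL) = 22.00 g
biotin: 0.044 mg × (806 mL / 100 mL) = 0.35 mg
tryptone: 0.608 g × (806 mL / 100 mL) = 4.90 g
L-leucine: 0.0595 g × (806 mL / 100 mL) = 0.48 g

manganese chloride tetrahydrate 25.71 mg; boric acid 33.45 mg; sodium chloride 22.00 g; biotin 0.35 mg; tryptone 4.90 g; L-leucine 0.48 g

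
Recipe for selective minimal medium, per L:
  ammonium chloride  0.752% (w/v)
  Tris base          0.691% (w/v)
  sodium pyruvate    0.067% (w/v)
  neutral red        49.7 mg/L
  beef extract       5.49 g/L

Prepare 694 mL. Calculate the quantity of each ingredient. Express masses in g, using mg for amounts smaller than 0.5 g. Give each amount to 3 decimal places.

Scale factor relative to 1 L: 0.694.
ammonium chloride: 0.752% w/v = 7.52 g/L → 7.52 × 0.694 L = 5.219 g
Tris base: 0.691% w/v = 6.91 g/L → 6.91 × 0.694 L = 4.796 g
sodium pyruvate: 0.067 g per 100 mL × 694 mL ÷ 100 = 0.46498 g = 464.980 mg
neutral red: 49.7 mg/L × 0.694 L = 34.492 mg
beef extract: 5.49 g/L × 0.694 L = 3.810 g

ammonium chloride 5.219 g; Tris base 4.796 g; sodium pyruvate 464.980 mg; neutral red 34.492 mg; beef extract 3.810 g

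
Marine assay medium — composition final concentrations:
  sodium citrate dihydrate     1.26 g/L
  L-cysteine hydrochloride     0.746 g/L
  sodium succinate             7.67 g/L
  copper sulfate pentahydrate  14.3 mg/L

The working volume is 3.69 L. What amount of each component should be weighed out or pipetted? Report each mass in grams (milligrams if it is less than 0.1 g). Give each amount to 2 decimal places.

sodium citrate dihydrate 4.65 g; L-cysteine hydrochloride 2.75 g; sodium succinate 28.30 g; copper sulfate pentahydrate 52.77 mg

Working volume: 3.69 L.
sodium citrate dihydrate: 1.26 g/L × 3.69 L = 4.65 g
L-cysteine hydrochloride: 0.746 g/L × 3.69 L = 2.75 g
sodium succinate: 7.67 g/L × 3.69 L = 28.30 g
copper sulfate pentahydrate: 14.3 mg/L × 3.69 L = 52.77 mg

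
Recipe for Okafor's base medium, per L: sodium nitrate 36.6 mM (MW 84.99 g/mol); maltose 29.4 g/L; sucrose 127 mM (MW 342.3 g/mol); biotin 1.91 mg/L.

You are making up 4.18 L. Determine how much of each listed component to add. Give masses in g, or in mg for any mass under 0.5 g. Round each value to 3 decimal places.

Scale factor relative to 1 L: 4.18.
sodium nitrate: 36.6 mmol/L × 84.99 g/mol × 4.18 L ÷ 1000 = 13.002 g
maltose: 29.4 g/L × 4.18 L = 122.892 g
sucrose: 127 mmol/L × 342.3 g/mol × 4.18 L ÷ 1000 = 181.713 g
biotin: 1.91 mg/L × 4.18 L = 7.984 mg

sodium nitrate 13.002 g; maltose 122.892 g; sucrose 181.713 g; biotin 7.984 mg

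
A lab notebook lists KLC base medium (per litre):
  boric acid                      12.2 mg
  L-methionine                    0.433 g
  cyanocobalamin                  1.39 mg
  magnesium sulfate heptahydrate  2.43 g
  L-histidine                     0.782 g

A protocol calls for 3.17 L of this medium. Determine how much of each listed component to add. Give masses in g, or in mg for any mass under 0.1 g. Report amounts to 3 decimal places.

boric acid 38.674 mg; L-methionine 1.373 g; cyanocobalamin 4.406 mg; magnesium sulfate heptahydrate 7.703 g; L-histidine 2.479 g

Scale factor = 3170 mL / 1000 mL = 3.17.
boric acid: 12.2 mg × (3170 mL / 1000 mL) = 38.674 mg
L-methionine: 0.433 g × (3170 mL / 1000 mL) = 1.373 g
cyanocobalamin: 1.39 mg × (3170 mL / 1000 mL) = 4.406 mg
magnesium sulfate heptahydrate: 2.43 g × (3170 mL / 1000 mL) = 7.703 g
L-histidine: 0.782 g × (3170 mL / 1000 mL) = 2.479 g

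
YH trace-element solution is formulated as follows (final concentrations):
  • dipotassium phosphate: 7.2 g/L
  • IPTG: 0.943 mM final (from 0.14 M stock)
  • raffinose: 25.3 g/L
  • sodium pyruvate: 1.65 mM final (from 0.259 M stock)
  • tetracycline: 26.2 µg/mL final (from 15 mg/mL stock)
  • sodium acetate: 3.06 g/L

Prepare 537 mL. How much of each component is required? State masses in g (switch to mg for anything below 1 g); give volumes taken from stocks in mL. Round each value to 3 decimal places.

dipotassium phosphate 3.866 g; IPTG 3.617 mL; raffinose 13.586 g; sodium pyruvate 3.421 mL; tetracycline 0.938 mL; sodium acetate 1.643 g

Working volume: 537 mL = 0.537 L.
dipotassium phosphate: 7.2 g/L × 0.537 L = 3.866 g
IPTG: C1V1 = C2V2 → 0.943 mM × 537 mL ÷ 140 mM = 3.617 mL
raffinose: 25.3 g/L × 0.537 L = 13.586 g
sodium pyruvate: dilute stock: 1.65 mM × 537 mL ÷ 259 mM = 3.421 mL
tetracycline: V = C2·V2/C1 = 26.2 µg/mL × 537 mL ÷ 15000 µg/mL = 0.938 mL
sodium acetate: 3.06 g/L × 0.537 L = 1.643 g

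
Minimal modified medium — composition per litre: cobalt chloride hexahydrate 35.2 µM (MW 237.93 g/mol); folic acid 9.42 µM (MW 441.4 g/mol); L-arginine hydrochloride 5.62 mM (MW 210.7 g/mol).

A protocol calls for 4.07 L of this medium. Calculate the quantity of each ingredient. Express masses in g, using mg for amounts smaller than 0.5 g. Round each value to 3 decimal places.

cobalt chloride hexahydrate 34.087 mg; folic acid 16.923 mg; L-arginine hydrochloride 4.819 g

Working volume: 4.07 L.
cobalt chloride hexahydrate: 35.2 µmol/L × 237.93 g/mol × 4.07 L ÷ 1000 = 34.087 mg
folic acid: 9.42 µmol/L × 441.4 g/mol × 4.07 L ÷ 1000 = 16.923 mg
L-arginine hydrochloride: 5.62 mmol/L × 210.7 g/mol × 4.07 L ÷ 1000 = 4.819 g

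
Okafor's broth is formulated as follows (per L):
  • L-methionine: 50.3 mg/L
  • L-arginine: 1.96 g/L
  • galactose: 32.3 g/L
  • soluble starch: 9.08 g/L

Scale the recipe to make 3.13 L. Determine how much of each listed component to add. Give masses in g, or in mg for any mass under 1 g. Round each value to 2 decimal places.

L-methionine 157.44 mg; L-arginine 6.13 g; galactose 101.10 g; soluble starch 28.42 g

Scale factor relative to 1 L: 3.13.
L-methionine: 50.3 mg/L × 3.13 L = 157.44 mg
L-arginine: 1.96 g/L × 3.13 L = 6.13 g
galactose: 32.3 g/L × 3.13 L = 101.10 g
soluble starch: 9.08 g/L × 3.13 L = 28.42 g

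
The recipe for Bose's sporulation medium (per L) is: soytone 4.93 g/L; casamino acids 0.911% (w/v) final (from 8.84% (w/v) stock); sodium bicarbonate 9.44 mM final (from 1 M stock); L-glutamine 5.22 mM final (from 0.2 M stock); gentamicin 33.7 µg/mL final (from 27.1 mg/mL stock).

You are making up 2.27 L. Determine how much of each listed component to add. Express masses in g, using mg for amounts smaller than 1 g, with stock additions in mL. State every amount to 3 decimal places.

Scale factor relative to 1 L: 2.27.
soytone: 4.93 g/L × 2.27 L = 11.191 g
casamino acids: dilute stock: 0.911% ÷ 8.84% × 2270 mL = 233.933 mL
sodium bicarbonate: C1V1 = C2V2 → 9.44 mM × 2270 mL ÷ 1000 mM = 21.429 mL
L-glutamine: dilute stock: 5.22 mM × 2270 mL ÷ 200 mM = 59.247 mL
gentamicin: V = C2·V2/C1 = 33.7 µg/mL × 2270 mL ÷ 27100 µg/mL = 2.823 mL

soytone 11.191 g; casamino acids 233.933 mL; sodium bicarbonate 21.429 mL; L-glutamine 59.247 mL; gentamicin 2.823 mL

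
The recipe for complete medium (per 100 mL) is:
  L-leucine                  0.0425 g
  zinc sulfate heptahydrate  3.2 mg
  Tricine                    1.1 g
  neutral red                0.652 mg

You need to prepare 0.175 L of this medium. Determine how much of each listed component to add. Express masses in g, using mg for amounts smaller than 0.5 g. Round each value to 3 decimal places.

Ratio of target to recipe volume: 175 / 100 = 1.75.
L-leucine: 0.0425 g × (175 mL / 100 mL) = 0.074375 g = 74.375 mg
zinc sulfate heptahydrate: 3.2 mg × (175 mL / 100 mL) = 5.600 mg
Tricine: 1.1 g × (175 mL / 100 mL) = 1.925 g
neutral red: 0.652 mg × (175 mL / 100 mL) = 1.141 mg

L-leucine 74.375 mg; zinc sulfate heptahydrate 5.600 mg; Tricine 1.925 g; neutral red 1.141 mg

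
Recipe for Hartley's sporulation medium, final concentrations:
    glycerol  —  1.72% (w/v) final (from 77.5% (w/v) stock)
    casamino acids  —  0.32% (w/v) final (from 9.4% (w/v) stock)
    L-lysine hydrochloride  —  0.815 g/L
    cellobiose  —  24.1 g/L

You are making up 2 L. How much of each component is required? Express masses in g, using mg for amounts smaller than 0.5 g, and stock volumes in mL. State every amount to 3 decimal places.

Working volume: 2 L.
glycerol: dilute stock: 1.72% ÷ 77.5% × 2000 mL = 44.387 mL
casamino acids: C1V1 = C2V2 → 0.32% ÷ 9.4% × 2000 mL = 68.085 mL
L-lysine hydrochloride: 0.815 g/L × 2 L = 1.630 g
cellobiose: 24.1 g/L × 2 L = 48.200 g

glycerol 44.387 mL; casamino acids 68.085 mL; L-lysine hydrochloride 1.630 g; cellobiose 48.200 g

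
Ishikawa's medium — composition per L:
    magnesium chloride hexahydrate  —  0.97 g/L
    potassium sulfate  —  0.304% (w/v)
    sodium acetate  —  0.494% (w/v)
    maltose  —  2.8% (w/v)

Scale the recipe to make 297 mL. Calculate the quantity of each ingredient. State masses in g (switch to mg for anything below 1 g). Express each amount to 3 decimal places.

Working volume: 297 mL = 0.297 L.
magnesium chloride hexahydrate: 0.97 g/L × 0.297 L = 0.28809 g = 288.090 mg
potassium sulfate: 0.304 g per 100 mL × 297 mL ÷ 100 = 0.90288 g = 902.880 mg
sodium acetate: 0.494% w/v = 4.94 g/L → 4.94 × 0.297 L = 1.467 g
maltose: 2.8% w/v = 28 g/L → 28 × 0.297 L = 8.316 g

magnesium chloride hexahydrate 288.090 mg; potassium sulfate 902.880 mg; sodium acetate 1.467 g; maltose 8.316 g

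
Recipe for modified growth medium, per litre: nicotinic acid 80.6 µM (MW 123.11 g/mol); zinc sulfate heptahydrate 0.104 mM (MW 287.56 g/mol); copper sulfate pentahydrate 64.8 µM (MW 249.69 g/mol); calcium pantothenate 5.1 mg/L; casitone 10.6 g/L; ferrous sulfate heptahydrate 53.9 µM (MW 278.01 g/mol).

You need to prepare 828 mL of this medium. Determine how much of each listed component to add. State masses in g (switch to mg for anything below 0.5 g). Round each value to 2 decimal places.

Scale factor relative to 1 L: 0.828.
nicotinic acid: 80.6 µmol/L × 123.11 g/mol × 0.828 L ÷ 1000 = 8.22 mg
zinc sulfate heptahydrate: 0.104 mmol/L × 287.56 mg/mmol × 0.828 L = 24.76 mg
copper sulfate pentahydrate: 64.8 µmol/L × 249.69 g/mol × 0.828 L ÷ 1000 = 13.40 mg
calcium pantothenate: 5.1 mg/L × 0.828 L = 4.22 mg
casitone: 10.6 g/L × 0.828 L = 8.78 g
ferrous sulfate heptahydrate: 53.9 µmol/L × 278.01 g/mol × 0.828 L ÷ 1000 = 12.41 mg

nicotinic acid 8.22 mg; zinc sulfate heptahydrate 24.76 mg; copper sulfate pentahydrate 13.40 mg; calcium pantothenate 4.22 mg; casitone 8.78 g; ferrous sulfate heptahydrate 12.41 mg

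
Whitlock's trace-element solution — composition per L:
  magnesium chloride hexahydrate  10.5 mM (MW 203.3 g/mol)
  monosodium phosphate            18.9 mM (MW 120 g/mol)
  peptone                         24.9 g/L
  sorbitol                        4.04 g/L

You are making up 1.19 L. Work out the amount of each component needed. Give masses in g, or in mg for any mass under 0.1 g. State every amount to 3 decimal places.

Working volume: 1.19 L.
magnesium chloride hexahydrate: 10.5 mmol/L × 203.3 g/mol × 1.19 L ÷ 1000 = 2.540 g
monosodium phosphate: 18.9 mmol/L × 120 g/mol × 1.19 L ÷ 1000 = 2.699 g
peptone: 24.9 g/L × 1.19 L = 29.631 g
sorbitol: 4.04 g/L × 1.19 L = 4.808 g

magnesium chloride hexahydrate 2.540 g; monosodium phosphate 2.699 g; peptone 29.631 g; sorbitol 4.808 g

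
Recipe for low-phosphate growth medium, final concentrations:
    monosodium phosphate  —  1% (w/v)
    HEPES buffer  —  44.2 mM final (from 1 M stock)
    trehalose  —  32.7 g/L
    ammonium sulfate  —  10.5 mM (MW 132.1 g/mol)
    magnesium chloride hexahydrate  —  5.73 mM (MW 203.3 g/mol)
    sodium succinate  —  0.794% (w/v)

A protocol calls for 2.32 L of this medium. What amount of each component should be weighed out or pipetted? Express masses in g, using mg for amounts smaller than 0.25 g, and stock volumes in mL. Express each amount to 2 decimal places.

Working volume: 2.32 L.
monosodium phosphate: 1% w/v = 10 g/L → 10 × 2.32 L = 23.20 g
HEPES buffer: C1V1 = C2V2 → 44.2 mM × 2320 mL ÷ 1000 mM = 102.54 mL
trehalose: 32.7 g/L × 2.32 L = 75.86 g
ammonium sulfate: 10.5 mmol/L × 132.1 g/mol × 2.32 L ÷ 1000 = 3.22 g
magnesium chloride hexahydrate: 5.73 mmol/L × 203.3 g/mol × 2.32 L ÷ 1000 = 2.70 g
sodium succinate: 0.794 g per 100 mL × 2320 mL ÷ 100 = 18.42 g

monosodium phosphate 23.20 g; HEPES buffer 102.54 mL; trehalose 75.86 g; ammonium sulfate 3.22 g; magnesium chloride hexahydrate 2.70 g; sodium succinate 18.42 g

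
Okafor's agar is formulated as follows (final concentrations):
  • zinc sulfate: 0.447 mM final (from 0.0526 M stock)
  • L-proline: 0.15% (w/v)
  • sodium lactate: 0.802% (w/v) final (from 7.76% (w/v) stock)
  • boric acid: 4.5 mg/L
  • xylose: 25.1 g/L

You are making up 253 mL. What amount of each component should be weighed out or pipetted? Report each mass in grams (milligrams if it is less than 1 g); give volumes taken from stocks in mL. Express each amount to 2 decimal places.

Target volume = 253 mL = 0.253 L.
zinc sulfate: V = C2·V2/C1 = 0.447 mM × 253 mL ÷ 52.6 mM = 2.15 mL
L-proline: 0.15% w/v = 1.5 g/L → 1.5 × 0.253 L = 0.3795 g = 379.50 mg
sodium lactate: dilute stock: 0.802% ÷ 7.76% × 253 mL = 26.15 mL
boric acid: 4.5 mg/L × 0.253 L = 1.14 mg
xylose: 25.1 g/L × 0.253 L = 6.35 g

zinc sulfate 2.15 mL; L-proline 379.50 mg; sodium lactate 26.15 mL; boric acid 1.14 mg; xylose 6.35 g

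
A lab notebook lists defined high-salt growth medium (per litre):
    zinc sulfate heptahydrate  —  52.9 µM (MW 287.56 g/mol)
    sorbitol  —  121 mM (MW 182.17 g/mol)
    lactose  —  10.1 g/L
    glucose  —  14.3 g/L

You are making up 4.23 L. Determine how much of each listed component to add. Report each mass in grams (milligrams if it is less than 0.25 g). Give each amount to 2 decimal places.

zinc sulfate heptahydrate 64.35 mg; sorbitol 93.24 g; lactose 42.72 g; glucose 60.49 g

Working volume: 4.23 L.
zinc sulfate heptahydrate: 52.9 µmol/L × 287.56 g/mol × 4.23 L ÷ 1000 = 64.35 mg
sorbitol: 121 mmol/L × 182.17 g/mol × 4.23 L ÷ 1000 = 93.24 g
lactose: 10.1 g/L × 4.23 L = 42.72 g
glucose: 14.3 g/L × 4.23 L = 60.49 g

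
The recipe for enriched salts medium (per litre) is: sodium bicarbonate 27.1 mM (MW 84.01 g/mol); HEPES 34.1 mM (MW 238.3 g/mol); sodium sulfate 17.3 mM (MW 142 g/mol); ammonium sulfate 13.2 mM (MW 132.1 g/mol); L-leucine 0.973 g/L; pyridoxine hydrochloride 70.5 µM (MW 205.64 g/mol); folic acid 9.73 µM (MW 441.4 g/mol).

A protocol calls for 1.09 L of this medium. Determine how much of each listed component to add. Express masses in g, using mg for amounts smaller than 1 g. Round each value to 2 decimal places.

Working volume: 1.09 L.
sodium bicarbonate: 27.1 mmol/L × 84.01 g/mol × 1.09 L ÷ 1000 = 2.48 g
HEPES: 34.1 mmol/L × 238.3 g/mol × 1.09 L ÷ 1000 = 8.86 g
sodium sulfate: 17.3 mmol/L × 142 g/mol × 1.09 L ÷ 1000 = 2.68 g
ammonium sulfate: 13.2 mmol/L × 132.1 g/mol × 1.09 L ÷ 1000 = 1.90 g
L-leucine: 0.973 g/L × 1.09 L = 1.06 g
pyridoxine hydrochloride: 70.5 µmol/L × 205.64 g/mol × 1.09 L ÷ 1000 = 15.80 mg
folic acid: 9.73 µmol/L × 441.4 g/mol × 1.09 L ÷ 1000 = 4.68 mg

sodium bicarbonate 2.48 g; HEPES 8.86 g; sodium sulfate 2.68 g; ammonium sulfate 1.90 g; L-leucine 1.06 g; pyridoxine hydrochloride 15.80 mg; folic acid 4.68 mg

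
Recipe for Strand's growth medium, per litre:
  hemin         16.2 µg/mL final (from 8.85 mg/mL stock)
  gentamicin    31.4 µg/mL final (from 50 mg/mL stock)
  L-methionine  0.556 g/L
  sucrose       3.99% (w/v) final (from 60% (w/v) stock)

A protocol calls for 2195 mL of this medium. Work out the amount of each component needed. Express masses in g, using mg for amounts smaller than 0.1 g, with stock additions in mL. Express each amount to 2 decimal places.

hemin 4.02 mL; gentamicin 1.38 mL; L-methionine 1.22 g; sucrose 145.97 mL

Target volume = 2195 mL = 2.195 L.
hemin: dilute stock: 16.2 µg/mL × 2195 mL ÷ 8850 µg/mL = 4.02 mL
gentamicin: C1V1 = C2V2 → 31.4 µg/mL × 2195 mL ÷ 50000 µg/mL = 1.38 mL
L-methionine: 0.556 g/L × 2.195 L = 1.22 g
sucrose: C1V1 = C2V2 → 3.99% ÷ 60% × 2195 mL = 145.97 mL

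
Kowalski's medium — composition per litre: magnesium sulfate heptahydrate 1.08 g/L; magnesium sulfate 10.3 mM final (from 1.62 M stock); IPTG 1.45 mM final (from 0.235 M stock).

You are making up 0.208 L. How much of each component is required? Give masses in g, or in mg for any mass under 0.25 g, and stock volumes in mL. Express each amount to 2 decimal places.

Scale factor relative to 1 L: 0.208.
magnesium sulfate heptahydrate: 1.08 g/L × 0.208 L = 0.22464 g = 224.64 mg
magnesium sulfate: C1V1 = C2V2 → 10.3 mM × 208 mL ÷ 1620 mM = 1.32 mL
IPTG: V = C2·V2/C1 = 1.45 mM × 208 mL ÷ 235 mM = 1.28 mL

magnesium sulfate heptahydrate 224.64 mg; magnesium sulfate 1.32 mL; IPTG 1.28 mL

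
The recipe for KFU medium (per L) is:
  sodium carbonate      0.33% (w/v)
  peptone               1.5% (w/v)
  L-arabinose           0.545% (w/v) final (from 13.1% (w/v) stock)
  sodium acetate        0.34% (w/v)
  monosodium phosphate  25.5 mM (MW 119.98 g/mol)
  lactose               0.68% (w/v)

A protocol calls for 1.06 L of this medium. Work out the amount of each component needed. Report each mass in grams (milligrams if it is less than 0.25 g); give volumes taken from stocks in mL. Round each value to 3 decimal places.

Scale factor relative to 1 L: 1.06.
sodium carbonate: 0.33 g per 100 mL × 1060 mL ÷ 100 = 3.498 g
peptone: 1.5 g per 100 mL × 1060 mL ÷ 100 = 15.900 g
L-arabinose: dilute stock: 0.545% ÷ 13.1% × 1060 mL = 44.099 mL
sodium acetate: 0.34 g per 100 mL × 1060 mL ÷ 100 = 3.604 g
monosodium phosphate: 25.5 mmol/L × 119.98 g/mol × 1.06 L ÷ 1000 = 3.243 g
lactose: 0.68% w/v = 6.8 g/L → 6.8 × 1.06 L = 7.208 g

sodium carbonate 3.498 g; peptone 15.900 g; L-arabinose 44.099 mL; sodium acetate 3.604 g; monosodium phosphate 3.243 g; lactose 7.208 g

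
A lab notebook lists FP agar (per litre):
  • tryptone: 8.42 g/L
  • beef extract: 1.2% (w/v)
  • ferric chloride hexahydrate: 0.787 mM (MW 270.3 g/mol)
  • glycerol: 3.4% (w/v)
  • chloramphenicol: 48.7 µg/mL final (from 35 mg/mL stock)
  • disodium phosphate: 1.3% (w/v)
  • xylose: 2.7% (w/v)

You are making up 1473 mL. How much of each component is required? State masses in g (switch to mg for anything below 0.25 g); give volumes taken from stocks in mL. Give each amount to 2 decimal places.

Working volume: 1473 mL = 1.473 L.
tryptone: 8.42 g/L × 1.473 L = 12.40 g
beef extract: 1.2% w/v = 12 g/L → 12 × 1.473 L = 17.68 g
ferric chloride hexahydrate: 0.787 mmol/L × 270.3 g/mol × 1.473 L ÷ 1000 = 0.31 g
glycerol: 3.4% w/v = 34 g/L → 34 × 1.473 L = 50.08 g
chloramphenicol: dilute stock: 48.7 µg/mL × 1473 mL ÷ 35000 µg/mL = 2.05 mL
disodium phosphate: 1.3 g per 100 mL × 1473 mL ÷ 100 = 19.15 g
xylose: 2.7 g per 100 mL × 1473 mL ÷ 100 = 39.77 g

tryptone 12.40 g; beef extract 17.68 g; ferric chloride hexahydrate 0.31 g; glycerol 50.08 g; chloramphenicol 2.05 mL; disodium phosphate 19.15 g; xylose 39.77 g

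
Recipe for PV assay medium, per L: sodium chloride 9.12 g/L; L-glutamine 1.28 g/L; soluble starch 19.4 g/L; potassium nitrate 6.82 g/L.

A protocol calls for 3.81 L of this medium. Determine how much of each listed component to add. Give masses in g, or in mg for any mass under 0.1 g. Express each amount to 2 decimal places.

sodium chloride 34.75 g; L-glutamine 4.88 g; soluble starch 73.91 g; potassium nitrate 25.98 g

Working volume: 3.81 L.
sodium chloride: 9.12 g/L × 3.81 L = 34.75 g
L-glutamine: 1.28 g/L × 3.81 L = 4.88 g
soluble starch: 19.4 g/L × 3.81 L = 73.91 g
potassium nitrate: 6.82 g/L × 3.81 L = 25.98 g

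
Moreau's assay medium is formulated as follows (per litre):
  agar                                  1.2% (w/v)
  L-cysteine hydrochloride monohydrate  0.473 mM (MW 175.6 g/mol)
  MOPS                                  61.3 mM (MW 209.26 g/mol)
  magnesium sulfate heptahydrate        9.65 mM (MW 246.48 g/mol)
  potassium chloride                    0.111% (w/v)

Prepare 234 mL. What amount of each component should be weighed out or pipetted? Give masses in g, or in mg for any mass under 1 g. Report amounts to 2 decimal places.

agar 2.81 g; L-cysteine hydrochloride monohydrate 19.44 mg; MOPS 3.00 g; magnesium sulfate heptahydrate 556.58 mg; potassium chloride 259.74 mg

Scale factor relative to 1 L: 0.234.
agar: 1.2% w/v = 12 g/L → 12 × 0.234 L = 2.81 g
L-cysteine hydrochloride monohydrate: 0.473 mmol/L × 175.6 mg/mmol × 0.234 L = 19.44 mg
MOPS: 61.3 mmol/L × 209.26 g/mol × 0.234 L ÷ 1000 = 3.00 g
magnesium sulfate heptahydrate: 9.65 mmol/L × 246.48 mg/mmol × 0.234 L = 556.58 mg
potassium chloride: 0.111% w/v = 1.11 g/L → 1.11 × 0.234 L = 0.25974 g = 259.74 mg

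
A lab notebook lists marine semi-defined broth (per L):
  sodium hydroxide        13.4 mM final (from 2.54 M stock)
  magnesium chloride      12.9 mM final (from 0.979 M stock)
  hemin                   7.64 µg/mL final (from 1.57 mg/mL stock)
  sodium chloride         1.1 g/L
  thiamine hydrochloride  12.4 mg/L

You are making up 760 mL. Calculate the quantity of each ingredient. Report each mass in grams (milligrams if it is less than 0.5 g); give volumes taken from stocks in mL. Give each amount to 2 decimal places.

sodium hydroxide 4.01 mL; magnesium chloride 10.01 mL; hemin 3.70 mL; sodium chloride 0.84 g; thiamine hydrochloride 9.42 mg

Working volume: 760 mL = 0.76 L.
sodium hydroxide: V = C2·V2/C1 = 13.4 mM × 760 mL ÷ 2540 mM = 4.01 mL
magnesium chloride: dilute stock: 12.9 mM × 760 mL ÷ 979 mM = 10.01 mL
hemin: dilute stock: 7.64 µg/mL × 760 mL ÷ 1570 µg/mL = 3.70 mL
sodium chloride: 1.1 g/L × 0.76 L = 0.84 g
thiamine hydrochloride: 12.4 mg/L × 0.76 L = 9.42 mg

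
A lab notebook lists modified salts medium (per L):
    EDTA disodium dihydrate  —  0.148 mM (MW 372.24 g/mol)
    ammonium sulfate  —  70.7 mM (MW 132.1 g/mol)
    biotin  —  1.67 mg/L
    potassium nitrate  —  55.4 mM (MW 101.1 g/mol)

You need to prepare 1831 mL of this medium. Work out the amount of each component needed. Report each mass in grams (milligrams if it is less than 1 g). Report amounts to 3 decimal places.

Target volume = 1831 mL = 1.831 L.
EDTA disodium dihydrate: 0.148 mmol/L × 372.24 mg/mmol × 1.831 L = 100.873 mg
ammonium sulfate: 70.7 mmol/L × 132.1 g/mol × 1.831 L ÷ 1000 = 17.101 g
biotin: 1.67 mg/L × 1.831 L = 3.058 mg
potassium nitrate: 55.4 mmol/L × 101.1 g/mol × 1.831 L ÷ 1000 = 10.255 g

EDTA disodium dihydrate 100.873 mg; ammonium sulfate 17.101 g; biotin 3.058 mg; potassium nitrate 10.255 g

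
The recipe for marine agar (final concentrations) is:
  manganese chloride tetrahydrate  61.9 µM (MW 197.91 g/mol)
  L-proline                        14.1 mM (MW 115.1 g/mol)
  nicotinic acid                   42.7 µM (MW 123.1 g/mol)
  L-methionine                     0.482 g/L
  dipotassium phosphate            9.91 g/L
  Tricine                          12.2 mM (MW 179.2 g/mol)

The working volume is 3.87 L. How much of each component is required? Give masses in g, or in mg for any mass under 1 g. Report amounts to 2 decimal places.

manganese chloride tetrahydrate 47.41 mg; L-proline 6.28 g; nicotinic acid 20.34 mg; L-methionine 1.87 g; dipotassium phosphate 38.35 g; Tricine 8.46 g

Working volume: 3.87 L.
manganese chloride tetrahydrate: 61.9 µmol/L × 197.91 g/mol × 3.87 L ÷ 1000 = 47.41 mg
L-proline: 14.1 mmol/L × 115.1 g/mol × 3.87 L ÷ 1000 = 6.28 g
nicotinic acid: 42.7 µmol/L × 123.1 g/mol × 3.87 L ÷ 1000 = 20.34 mg
L-methionine: 0.482 g/L × 3.87 L = 1.87 g
dipotassium phosphate: 9.91 g/L × 3.87 L = 38.35 g
Tricine: 12.2 mmol/L × 179.2 g/mol × 3.87 L ÷ 1000 = 8.46 g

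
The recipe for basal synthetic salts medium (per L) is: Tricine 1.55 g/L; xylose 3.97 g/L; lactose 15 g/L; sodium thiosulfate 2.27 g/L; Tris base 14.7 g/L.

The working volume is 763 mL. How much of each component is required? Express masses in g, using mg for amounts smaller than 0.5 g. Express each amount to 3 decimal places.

Tricine 1.183 g; xylose 3.029 g; lactose 11.445 g; sodium thiosulfate 1.732 g; Tris base 11.216 g

Working volume: 763 mL = 0.763 L.
Tricine: 1.55 g/L × 0.763 L = 1.183 g
xylose: 3.97 g/L × 0.763 L = 3.029 g
lactose: 15 g/L × 0.763 L = 11.445 g
sodium thiosulfate: 2.27 g/L × 0.763 L = 1.732 g
Tris base: 14.7 g/L × 0.763 L = 11.216 g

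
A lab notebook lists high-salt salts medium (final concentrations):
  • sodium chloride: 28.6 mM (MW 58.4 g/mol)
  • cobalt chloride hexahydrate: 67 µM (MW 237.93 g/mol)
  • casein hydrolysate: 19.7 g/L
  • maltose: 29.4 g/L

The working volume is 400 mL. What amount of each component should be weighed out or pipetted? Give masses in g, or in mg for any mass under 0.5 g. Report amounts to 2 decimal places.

Scale factor relative to 1 L: 0.4.
sodium chloride: 28.6 mmol/L × 58.4 g/mol × 0.4 L ÷ 1000 = 0.67 g
cobalt chloride hexahydrate: 67 µmol/L × 237.93 g/mol × 0.4 L ÷ 1000 = 6.38 mg
casein hydrolysate: 19.7 g/L × 0.4 L = 7.88 g
maltose: 29.4 g/L × 0.4 L = 11.76 g

sodium chloride 0.67 g; cobalt chloride hexahydrate 6.38 mg; casein hydrolysate 7.88 g; maltose 11.76 g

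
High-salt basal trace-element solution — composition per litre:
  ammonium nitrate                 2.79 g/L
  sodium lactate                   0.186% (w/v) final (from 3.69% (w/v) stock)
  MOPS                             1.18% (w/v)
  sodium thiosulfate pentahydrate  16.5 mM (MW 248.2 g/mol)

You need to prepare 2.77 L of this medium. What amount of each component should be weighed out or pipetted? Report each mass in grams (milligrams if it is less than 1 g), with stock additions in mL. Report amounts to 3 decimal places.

Working volume: 2.77 L.
ammonium nitrate: 2.79 g/L × 2.77 L = 7.728 g
sodium lactate: C1V1 = C2V2 → 0.186% ÷ 3.69% × 2770 mL = 139.626 mL
MOPS: 1.18 g per 100 mL × 2770 mL ÷ 100 = 32.686 g
sodium thiosulfate pentahydrate: 16.5 mmol/L × 248.2 g/mol × 2.77 L ÷ 1000 = 11.344 g

ammonium nitrate 7.728 g; sodium lactate 139.626 mL; MOPS 32.686 g; sodium thiosulfate pentahydrate 11.344 g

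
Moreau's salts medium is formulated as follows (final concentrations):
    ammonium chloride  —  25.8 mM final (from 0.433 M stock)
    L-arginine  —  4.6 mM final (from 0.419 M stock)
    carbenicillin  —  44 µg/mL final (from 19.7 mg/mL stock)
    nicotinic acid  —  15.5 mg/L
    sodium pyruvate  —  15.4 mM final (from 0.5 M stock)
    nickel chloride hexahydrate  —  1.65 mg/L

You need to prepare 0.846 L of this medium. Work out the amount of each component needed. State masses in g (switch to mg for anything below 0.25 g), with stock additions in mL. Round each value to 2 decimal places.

ammonium chloride 50.41 mL; L-arginine 9.29 mL; carbenicillin 1.89 mL; nicotinic acid 13.11 mg; sodium pyruvate 26.06 mL; nickel chloride hexahydrate 1.40 mg

Scale factor relative to 1 L: 0.846.
ammonium chloride: dilute stock: 25.8 mM × 846 mL ÷ 433 mM = 50.41 mL
L-arginine: V = C2·V2/C1 = 4.6 mM × 846 mL ÷ 419 mM = 9.29 mL
carbenicillin: V = C2·V2/C1 = 44 µg/mL × 846 mL ÷ 19700 µg/mL = 1.89 mL
nicotinic acid: 15.5 mg/L × 0.846 L = 13.11 mg
sodium pyruvate: dilute stock: 15.4 mM × 846 mL ÷ 500 mM = 26.06 mL
nickel chloride hexahydrate: 1.65 mg/L × 0.846 L = 1.40 mg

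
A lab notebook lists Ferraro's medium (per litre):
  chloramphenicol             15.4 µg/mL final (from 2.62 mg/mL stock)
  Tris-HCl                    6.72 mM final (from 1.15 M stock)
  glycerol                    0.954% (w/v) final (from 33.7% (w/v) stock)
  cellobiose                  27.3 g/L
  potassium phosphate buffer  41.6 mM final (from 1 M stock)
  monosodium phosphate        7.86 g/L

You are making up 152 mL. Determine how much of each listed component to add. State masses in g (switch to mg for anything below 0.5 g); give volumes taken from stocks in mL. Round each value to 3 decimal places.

chloramphenicol 0.893 mL; Tris-HCl 0.888 mL; glycerol 4.303 mL; cellobiose 4.150 g; potassium phosphate buffer 6.323 mL; monosodium phosphate 1.195 g

Working volume: 152 mL = 0.152 L.
chloramphenicol: V = C2·V2/C1 = 15.4 µg/mL × 152 mL ÷ 2620 µg/mL = 0.893 mL
Tris-HCl: V = C2·V2/C1 = 6.72 mM × 152 mL ÷ 1150 mM = 0.888 mL
glycerol: C1V1 = C2V2 → 0.954% ÷ 33.7% × 152 mL = 4.303 mL
cellobiose: 27.3 g/L × 0.152 L = 4.150 g
potassium phosphate buffer: dilute stock: 41.6 mM × 152 mL ÷ 1000 mM = 6.323 mL
monosodium phosphate: 7.86 g/L × 0.152 L = 1.195 g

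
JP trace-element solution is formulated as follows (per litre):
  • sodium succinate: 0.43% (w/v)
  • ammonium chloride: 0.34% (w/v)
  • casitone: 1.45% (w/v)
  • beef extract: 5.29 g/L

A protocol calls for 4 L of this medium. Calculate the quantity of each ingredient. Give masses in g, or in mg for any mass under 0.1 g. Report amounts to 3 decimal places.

sodium succinate 17.200 g; ammonium chloride 13.600 g; casitone 58.000 g; beef extract 21.160 g

Working volume: 4 L.
sodium succinate: 0.43% w/v = 4.3 g/L → 4.3 × 4 L = 17.200 g
ammonium chloride: 0.34 g per 100 mL × 4000 mL ÷ 100 = 13.600 g
casitone: 1.45 g per 100 mL × 4000 mL ÷ 100 = 58.000 g
beef extract: 5.29 g/L × 4 L = 21.160 g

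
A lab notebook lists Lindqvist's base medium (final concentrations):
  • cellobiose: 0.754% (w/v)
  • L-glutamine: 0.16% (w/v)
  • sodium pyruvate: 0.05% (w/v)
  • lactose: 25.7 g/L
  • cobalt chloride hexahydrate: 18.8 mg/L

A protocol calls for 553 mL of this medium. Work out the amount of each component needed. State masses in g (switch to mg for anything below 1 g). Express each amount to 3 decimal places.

Scale factor relative to 1 L: 0.553.
cellobiose: 0.754 g per 100 mL × 553 mL ÷ 100 = 4.170 g
L-glutamine: 0.16% w/v = 1.6 g/L → 1.6 × 0.553 L = 0.8848 g = 884.800 mg
sodium pyruvate: 0.05% w/v = 0.5 g/L → 0.5 × 0.553 L = 0.2765 g = 276.500 mg
lactose: 25.7 g/L × 0.553 L = 14.212 g
cobalt chloride hexahydrate: 18.8 mg/L × 0.553 L = 10.396 mg

cellobiose 4.170 g; L-glutamine 884.800 mg; sodium pyruvate 276.500 mg; lactose 14.212 g; cobalt chloride hexahydrate 10.396 mg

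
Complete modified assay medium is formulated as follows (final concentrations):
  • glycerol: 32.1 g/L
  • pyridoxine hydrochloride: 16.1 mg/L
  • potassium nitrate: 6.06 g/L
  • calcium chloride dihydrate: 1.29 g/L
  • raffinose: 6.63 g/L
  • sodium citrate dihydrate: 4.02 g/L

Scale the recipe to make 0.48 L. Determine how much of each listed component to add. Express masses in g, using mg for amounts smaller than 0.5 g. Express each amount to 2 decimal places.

glycerol 15.41 g; pyridoxine hydrochloride 7.73 mg; potassium nitrate 2.91 g; calcium chloride dihydrate 0.62 g; raffinose 3.18 g; sodium citrate dihydrate 1.93 g

Scale factor relative to 1 L: 0.48.
glycerol: 32.1 g/L × 0.48 L = 15.41 g
pyridoxine hydrochloride: 16.1 mg/L × 0.48 L = 7.73 mg
potassium nitrate: 6.06 g/L × 0.48 L = 2.91 g
calcium chloride dihydrate: 1.29 g/L × 0.48 L = 0.62 g
raffinose: 6.63 g/L × 0.48 L = 3.18 g
sodium citrate dihydrate: 4.02 g/L × 0.48 L = 1.93 g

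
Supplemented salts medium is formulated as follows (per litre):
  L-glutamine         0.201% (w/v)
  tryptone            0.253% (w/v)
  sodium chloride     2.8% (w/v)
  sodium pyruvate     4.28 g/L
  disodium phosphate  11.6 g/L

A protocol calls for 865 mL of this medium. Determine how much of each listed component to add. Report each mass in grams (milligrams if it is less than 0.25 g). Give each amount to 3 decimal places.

L-glutamine 1.739 g; tryptone 2.188 g; sodium chloride 24.220 g; sodium pyruvate 3.702 g; disodium phosphate 10.034 g

Target volume = 865 mL = 0.865 L.
L-glutamine: 0.201 g per 100 mL × 865 mL ÷ 100 = 1.739 g
tryptone: 0.253% w/v = 2.53 g/L → 2.53 × 0.865 L = 2.188 g
sodium chloride: 2.8% w/v = 28 g/L → 28 × 0.865 L = 24.220 g
sodium pyruvate: 4.28 g/L × 0.865 L = 3.702 g
disodium phosphate: 11.6 g/L × 0.865 L = 10.034 g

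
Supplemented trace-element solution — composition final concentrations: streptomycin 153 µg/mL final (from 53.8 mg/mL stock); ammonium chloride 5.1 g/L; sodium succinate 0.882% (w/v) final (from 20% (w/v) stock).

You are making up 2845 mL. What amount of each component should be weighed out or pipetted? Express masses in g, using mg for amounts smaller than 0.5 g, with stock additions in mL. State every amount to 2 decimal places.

streptomycin 8.09 mL; ammonium chloride 14.51 g; sodium succinate 125.46 mL

Working volume: 2845 mL = 2.845 L.
streptomycin: V = C2·V2/C1 = 153 µg/mL × 2845 mL ÷ 53800 µg/mL = 8.09 mL
ammonium chloride: 5.1 g/L × 2.845 L = 14.51 g
sodium succinate: dilute stock: 0.882% ÷ 20% × 2845 mL = 125.46 mL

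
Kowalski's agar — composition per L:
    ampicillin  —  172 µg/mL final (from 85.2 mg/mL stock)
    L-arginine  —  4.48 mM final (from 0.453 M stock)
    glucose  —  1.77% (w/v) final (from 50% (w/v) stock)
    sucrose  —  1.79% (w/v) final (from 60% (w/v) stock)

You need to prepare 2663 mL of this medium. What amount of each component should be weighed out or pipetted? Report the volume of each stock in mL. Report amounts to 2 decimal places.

ampicillin 5.38 mL; L-arginine 26.34 mL; glucose 94.27 mL; sucrose 79.45 mL

Scale factor relative to 1 L: 2.663.
ampicillin: C1V1 = C2V2 → 172 µg/mL × 2663 mL ÷ 85200 µg/mL = 5.38 mL
L-arginine: C1V1 = C2V2 → 4.48 mM × 2663 mL ÷ 453 mM = 26.34 mL
glucose: C1V1 = C2V2 → 1.77% ÷ 50% × 2663 mL = 94.27 mL
sucrose: dilute stock: 1.79% ÷ 60% × 2663 mL = 79.45 mL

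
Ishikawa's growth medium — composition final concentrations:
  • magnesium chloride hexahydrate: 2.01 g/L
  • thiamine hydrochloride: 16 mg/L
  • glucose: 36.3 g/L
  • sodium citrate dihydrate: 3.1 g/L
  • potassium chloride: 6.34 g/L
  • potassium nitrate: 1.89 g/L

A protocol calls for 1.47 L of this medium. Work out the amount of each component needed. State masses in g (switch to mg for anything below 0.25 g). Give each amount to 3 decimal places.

magnesium chloride hexahydrate 2.955 g; thiamine hydrochloride 23.520 mg; glucose 53.361 g; sodium citrate dihydrate 4.557 g; potassium chloride 9.320 g; potassium nitrate 2.778 g

Working volume: 1.47 L.
magnesium chloride hexahydrate: 2.01 g/L × 1.47 L = 2.955 g
thiamine hydrochloride: 16 mg/L × 1.47 L = 23.520 mg
glucose: 36.3 g/L × 1.47 L = 53.361 g
sodium citrate dihydrate: 3.1 g/L × 1.47 L = 4.557 g
potassium chloride: 6.34 g/L × 1.47 L = 9.320 g
potassium nitrate: 1.89 g/L × 1.47 L = 2.778 g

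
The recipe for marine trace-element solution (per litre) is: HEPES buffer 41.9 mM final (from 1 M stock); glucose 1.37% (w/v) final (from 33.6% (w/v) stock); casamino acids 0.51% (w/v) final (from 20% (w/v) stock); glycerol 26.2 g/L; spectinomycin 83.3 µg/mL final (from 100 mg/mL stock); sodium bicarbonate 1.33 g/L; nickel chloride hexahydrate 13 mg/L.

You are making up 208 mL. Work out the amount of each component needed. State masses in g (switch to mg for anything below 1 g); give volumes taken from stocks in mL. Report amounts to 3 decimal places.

Working volume: 208 mL = 0.208 L.
HEPES buffer: V = C2·V2/C1 = 41.9 mM × 208 mL ÷ 1000 mM = 8.715 mL
glucose: C1V1 = C2V2 → 1.37% ÷ 33.6% × 208 mL = 8.481 mL
casamino acids: V = C2·V2/C1 = 0.51% ÷ 20% × 208 mL = 5.304 mL
glycerol: 26.2 g/L × 0.208 L = 5.450 g
spectinomycin: dilute stock: 83.3 µg/mL × 208 mL ÷ 100000 µg/mL = 0.173 mL
sodium bicarbonate: 1.33 g/L × 0.208 L = 0.27664 g = 276.640 mg
nickel chloride hexahydrate: 13 mg/L × 0.208 L = 2.704 mg

HEPES buffer 8.715 mL; glucose 8.481 mL; casamino acids 5.304 mL; glycerol 5.450 g; spectinomycin 0.173 mL; sodium bicarbonate 276.640 mg; nickel chloride hexahydrate 2.704 mg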